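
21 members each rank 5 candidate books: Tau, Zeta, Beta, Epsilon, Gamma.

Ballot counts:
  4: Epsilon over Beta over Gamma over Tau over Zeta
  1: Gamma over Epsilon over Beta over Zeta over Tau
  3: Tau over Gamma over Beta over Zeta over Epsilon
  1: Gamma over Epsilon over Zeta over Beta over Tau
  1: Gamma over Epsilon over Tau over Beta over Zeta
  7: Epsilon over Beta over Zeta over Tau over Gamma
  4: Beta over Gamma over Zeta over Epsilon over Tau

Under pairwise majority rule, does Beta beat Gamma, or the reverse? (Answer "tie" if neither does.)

Beta

Ballots ranking Beta above Gamma: 4 + 7 + 4 = 15.
Ballots ranking Gamma above Beta: 21 − 15 = 6.
Beta wins the head-to-head 15–6.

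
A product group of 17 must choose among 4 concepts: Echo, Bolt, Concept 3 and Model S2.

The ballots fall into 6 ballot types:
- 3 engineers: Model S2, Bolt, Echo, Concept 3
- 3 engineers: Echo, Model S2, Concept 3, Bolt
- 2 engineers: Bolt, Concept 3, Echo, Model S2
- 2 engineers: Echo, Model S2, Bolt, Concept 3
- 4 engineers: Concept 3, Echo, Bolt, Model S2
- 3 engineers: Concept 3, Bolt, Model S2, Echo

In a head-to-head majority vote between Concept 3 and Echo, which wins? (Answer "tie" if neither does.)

Concept 3

Ballots ranking Concept 3 above Echo: 2 + 4 + 3 = 9.
Ballots ranking Echo above Concept 3: 17 − 9 = 8.
Concept 3 wins the head-to-head 9–8.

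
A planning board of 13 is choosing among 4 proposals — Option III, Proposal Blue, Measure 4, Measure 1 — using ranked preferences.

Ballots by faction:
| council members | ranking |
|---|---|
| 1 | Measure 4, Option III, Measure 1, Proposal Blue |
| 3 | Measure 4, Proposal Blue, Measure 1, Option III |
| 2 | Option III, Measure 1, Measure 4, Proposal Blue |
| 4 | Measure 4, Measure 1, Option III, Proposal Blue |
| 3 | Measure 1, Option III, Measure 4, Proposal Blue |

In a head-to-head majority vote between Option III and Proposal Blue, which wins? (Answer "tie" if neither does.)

Ballots ranking Option III above Proposal Blue: 1 + 2 + 4 + 3 = 10.
Ballots ranking Proposal Blue above Option III: 13 − 10 = 3.
Option III wins the head-to-head 10–3.

Option III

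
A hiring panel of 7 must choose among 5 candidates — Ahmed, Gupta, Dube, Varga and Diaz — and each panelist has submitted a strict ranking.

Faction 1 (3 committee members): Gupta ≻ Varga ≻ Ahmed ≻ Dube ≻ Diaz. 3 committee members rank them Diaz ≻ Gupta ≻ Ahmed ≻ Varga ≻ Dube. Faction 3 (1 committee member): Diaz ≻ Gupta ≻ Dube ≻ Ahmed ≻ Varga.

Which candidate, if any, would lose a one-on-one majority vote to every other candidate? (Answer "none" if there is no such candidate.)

Pairwise majorities:
Ahmed vs Gupta: Ahmed is ranked higher on 0 ballots, Gupta on 7. Gupta wins 7–0.
Ahmed–Dube: Ahmed 6–1.
Ahmed vs Varga: 4 to 3, Ahmed.
Ahmed vs Diaz: 3 to 4, Diaz.
Gupta vs Dube: Gupta wins 7–0.
Gupta vs Varga: Gupta, 7–0.
Gupta–Diaz: Diaz 4–3.
Dube vs Varga: Varga, 6–1.
Dube vs Diaz: Dube is ranked higher on 3 ballots, Diaz on 4. Diaz wins 4–3.
Varga vs Diaz: 3 for Varga, 4 for Diaz — Diaz by 4–3.
Only Dube has no wins; Dube is the Condorcet loser.

Dube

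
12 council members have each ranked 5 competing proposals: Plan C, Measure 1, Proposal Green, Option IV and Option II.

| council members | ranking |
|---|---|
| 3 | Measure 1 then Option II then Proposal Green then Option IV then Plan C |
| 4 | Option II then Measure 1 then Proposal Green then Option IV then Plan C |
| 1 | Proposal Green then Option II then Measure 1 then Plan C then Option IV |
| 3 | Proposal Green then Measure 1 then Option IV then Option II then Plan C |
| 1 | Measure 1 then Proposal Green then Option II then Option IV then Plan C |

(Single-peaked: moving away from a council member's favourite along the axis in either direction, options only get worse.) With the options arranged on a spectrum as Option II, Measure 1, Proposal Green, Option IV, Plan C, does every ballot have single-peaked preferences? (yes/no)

no

Axis positions: Option II=1, Measure 1=2, Proposal Green=3, Option IV=4, Plan C=5.
Cluster 1 (peak Measure 1 at position 2): ranking walks positions 2-1-3-4-5, expanding outward from the peak — single-peaked.
Cluster 2 (peak Option II at position 1): ranking walks positions 1-2-3-4-5, expanding outward from the peak — single-peaked.
Cluster 3: ranking walks positions 3-1-2-5-4; Option II is ranked above Measure 1 even though Measure 1 lies between Option II and the peak Proposal Green on the axis — preferences dip and rise again. Not single-peaked.
Cluster 4 (peak Proposal Green at position 3): ranking walks positions 3-2-4-1-5, expanding outward from the peak — single-peaked.
Cluster 5 (peak Measure 1 at position 2): ranking walks positions 2-3-1-4-5, expanding outward from the peak — single-peaked.
Cluster 3 violates single-peakedness, so the profile is not single-peaked on this axis.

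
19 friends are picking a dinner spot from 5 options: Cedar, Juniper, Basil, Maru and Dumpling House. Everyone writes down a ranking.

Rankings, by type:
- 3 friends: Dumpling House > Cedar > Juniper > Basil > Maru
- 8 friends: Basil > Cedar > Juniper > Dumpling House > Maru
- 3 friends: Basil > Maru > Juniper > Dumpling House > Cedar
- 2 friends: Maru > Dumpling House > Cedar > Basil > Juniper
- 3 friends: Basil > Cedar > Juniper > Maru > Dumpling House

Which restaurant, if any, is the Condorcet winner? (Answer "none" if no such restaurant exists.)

Check each pair by majority over 19 ballots:
Cedar–Juniper: Cedar 16–3.
Cedar vs Basil: Basil wins 14–5.
Cedar–Maru: Cedar 14–5.
Cedar vs Dumpling House: Cedar, 11–8.
Juniper–Basil: Basil 16–3.
Juniper vs Maru: Juniper wins 14–5.
Juniper vs Dumpling House: Juniper wins 14–5.
Basil vs Maru: Basil, 17–2.
Basil–Dumpling House: Basil 14–5.
Maru–Dumpling House: Dumpling House 11–8.
Basil wins every pairwise contest, so Basil is the Condorcet winner.

Basil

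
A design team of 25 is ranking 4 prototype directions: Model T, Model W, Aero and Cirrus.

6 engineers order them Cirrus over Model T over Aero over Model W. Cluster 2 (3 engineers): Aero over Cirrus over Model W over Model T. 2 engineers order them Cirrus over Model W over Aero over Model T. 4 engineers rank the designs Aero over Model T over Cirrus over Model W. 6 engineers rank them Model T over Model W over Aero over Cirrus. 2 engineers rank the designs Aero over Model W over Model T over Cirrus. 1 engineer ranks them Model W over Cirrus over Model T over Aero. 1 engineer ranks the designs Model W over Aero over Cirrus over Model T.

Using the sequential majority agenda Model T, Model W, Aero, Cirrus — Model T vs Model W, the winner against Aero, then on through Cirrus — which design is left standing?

Cirrus

Round 1: Model T vs Model W — 16–9, Model T advances.
Round 2: Model T vs Aero — 13–12, Model T advances.
Round 3: Model T vs Cirrus — 12–13, Cirrus advances.
Cirrus survives the agenda.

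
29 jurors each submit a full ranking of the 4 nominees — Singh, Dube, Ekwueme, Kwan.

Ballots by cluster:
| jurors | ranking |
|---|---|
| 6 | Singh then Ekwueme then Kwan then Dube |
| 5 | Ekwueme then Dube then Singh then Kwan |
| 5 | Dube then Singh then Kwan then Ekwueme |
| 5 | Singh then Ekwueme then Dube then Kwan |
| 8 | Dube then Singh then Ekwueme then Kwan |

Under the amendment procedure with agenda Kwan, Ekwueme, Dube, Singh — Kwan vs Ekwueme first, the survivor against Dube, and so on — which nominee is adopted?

Round 1: Kwan vs Ekwueme — 5–24, Ekwueme advances.
Round 2: Ekwueme vs Dube — 16–13, Ekwueme advances.
Round 3: Ekwueme vs Singh — 5–24, Singh advances.
The agenda winner is Singh.

Singh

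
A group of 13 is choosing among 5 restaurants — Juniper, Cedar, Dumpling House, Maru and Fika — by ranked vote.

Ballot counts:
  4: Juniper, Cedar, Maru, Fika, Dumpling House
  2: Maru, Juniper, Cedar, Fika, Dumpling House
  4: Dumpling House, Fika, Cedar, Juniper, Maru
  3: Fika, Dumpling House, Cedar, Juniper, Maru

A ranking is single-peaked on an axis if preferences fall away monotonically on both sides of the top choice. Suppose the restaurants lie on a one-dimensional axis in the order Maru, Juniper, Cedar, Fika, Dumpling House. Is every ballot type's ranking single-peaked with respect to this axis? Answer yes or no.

yes

Axis positions: Maru=1, Juniper=2, Cedar=3, Fika=4, Dumpling House=5.
Ballot type 1 (peak Juniper at position 2): ranking walks positions 2-3-1-4-5, expanding outward from the peak — single-peaked.
Ballot type 2 (peak Maru at position 1): ranking walks positions 1-2-3-4-5, expanding outward from the peak — single-peaked.
Ballot type 3 (peak Dumpling House at position 5): ranking walks positions 5-4-3-2-1, expanding outward from the peak — single-peaked.
Ballot type 4 (peak Fika at position 4): ranking walks positions 4-5-3-2-1, expanding outward from the peak — single-peaked.
Every ranking is single-peaked on this axis.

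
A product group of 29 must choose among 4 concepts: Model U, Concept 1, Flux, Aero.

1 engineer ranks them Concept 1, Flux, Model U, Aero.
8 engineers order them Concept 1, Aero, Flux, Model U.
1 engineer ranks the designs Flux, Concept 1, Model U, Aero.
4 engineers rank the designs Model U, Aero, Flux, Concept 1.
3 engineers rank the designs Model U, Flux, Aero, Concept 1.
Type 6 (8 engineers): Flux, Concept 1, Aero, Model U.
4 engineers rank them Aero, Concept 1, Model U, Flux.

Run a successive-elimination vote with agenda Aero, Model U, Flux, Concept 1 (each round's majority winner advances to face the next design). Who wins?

Concept 1

Round 1: Aero vs Model U — 20–9, Aero advances.
Round 2: Aero vs Flux — 16–13, Aero advances.
Round 3: Aero vs Concept 1 — 11–18, Concept 1 advances.
Concept 1 survives the agenda.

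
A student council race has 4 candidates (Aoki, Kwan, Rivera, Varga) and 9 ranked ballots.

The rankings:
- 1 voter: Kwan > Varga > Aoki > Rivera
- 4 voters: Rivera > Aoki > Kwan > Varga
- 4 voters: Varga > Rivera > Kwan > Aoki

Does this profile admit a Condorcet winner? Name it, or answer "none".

none

Head-to-head results (9 voters):
Aoki–Kwan: Kwan 5–4.
Aoki vs Rivera: Aoki preferred on 1 ballot; Rivera wins 8–1.
Aoki–Varga: Varga 5–4.
Kwan vs Rivera: 1 for Kwan, 8 for Rivera — Rivera by 8–1.
Kwan vs Varga: Kwan is ranked higher on 1+4 = 5 ballots, Varga on 4. Kwan wins 5–4.
Rivera vs Varga: Rivera is ranked higher on 4 ballots, Varga on 5. Varga wins 5–4.
Each candidate drops at least one matchup (Aoki loses to Kwan; Kwan loses to Rivera; Rivera loses to Varga; Varga loses to Kwan); the cycle Kwan > Varga > Rivera > Kwan rules out a Condorcet winner.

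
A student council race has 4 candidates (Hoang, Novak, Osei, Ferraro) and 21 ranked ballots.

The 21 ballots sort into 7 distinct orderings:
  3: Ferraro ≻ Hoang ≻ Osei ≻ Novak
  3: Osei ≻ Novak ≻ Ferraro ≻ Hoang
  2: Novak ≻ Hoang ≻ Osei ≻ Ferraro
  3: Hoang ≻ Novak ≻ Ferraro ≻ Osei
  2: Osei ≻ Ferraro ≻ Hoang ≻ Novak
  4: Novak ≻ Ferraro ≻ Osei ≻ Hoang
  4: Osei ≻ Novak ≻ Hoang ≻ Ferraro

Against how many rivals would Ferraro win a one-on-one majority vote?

1

Ferraro against each rival (21 voters):
Ferraro–Hoang: Ferraro 12–9.
Ferraro vs Novak: Ferraro preferred on 3+2 = 5 ballots; Novak wins 16–5.
Ferraro vs Osei: Osei wins 11–10.
Ferraro beats Hoang; loses to Novak, Osei — 1 pairwise win.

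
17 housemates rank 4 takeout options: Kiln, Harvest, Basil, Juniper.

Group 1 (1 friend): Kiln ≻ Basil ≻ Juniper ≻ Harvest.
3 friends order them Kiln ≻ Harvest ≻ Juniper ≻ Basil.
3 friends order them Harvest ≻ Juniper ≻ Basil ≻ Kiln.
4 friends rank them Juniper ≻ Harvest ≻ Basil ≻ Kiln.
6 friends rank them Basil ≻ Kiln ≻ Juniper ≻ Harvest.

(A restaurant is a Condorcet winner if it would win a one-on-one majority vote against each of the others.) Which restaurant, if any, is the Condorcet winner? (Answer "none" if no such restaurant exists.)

none

Pairwise majorities:
Kiln–Harvest: Kiln 10–7.
Kiln vs Basil: Basil wins 13–4.
Kiln–Juniper: Kiln 10–7.
Harvest vs Basil: Harvest wins 10–7.
Harvest vs Juniper: Juniper wins 11–6.
Basil vs Juniper: Basil is ranked higher on 1+6 = 7 ballots, Juniper on 10. Juniper wins 10–7.
Every restaurant loses at least once (Kiln loses to Basil; Harvest loses to Kiln; Basil loses to Harvest; Juniper loses to Kiln). The majority relation contains the cycle Kiln > Harvest > Basil > Kiln, so there is no Condorcet winner.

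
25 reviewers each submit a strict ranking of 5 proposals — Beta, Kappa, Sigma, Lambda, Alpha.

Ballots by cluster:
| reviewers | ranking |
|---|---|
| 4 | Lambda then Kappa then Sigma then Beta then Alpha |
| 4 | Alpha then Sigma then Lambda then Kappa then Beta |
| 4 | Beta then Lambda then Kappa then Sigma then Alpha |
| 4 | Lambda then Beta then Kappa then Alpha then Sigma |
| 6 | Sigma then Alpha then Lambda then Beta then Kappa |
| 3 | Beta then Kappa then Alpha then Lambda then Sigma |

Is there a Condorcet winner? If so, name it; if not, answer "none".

none

Pairwise majorities:
Beta–Kappa: Beta 17–8.
Beta vs Sigma: Sigma wins 14–11.
Beta vs Lambda: Lambda, 18–7.
Beta–Alpha: Beta 15–10.
Kappa–Sigma: Kappa 15–10.
Kappa vs Lambda: Lambda, 22–3.
Kappa vs Alpha: Kappa, 15–10.
Sigma–Lambda: Lambda 15–10.
Sigma vs Alpha: Sigma, 14–11.
Lambda vs Alpha: Alpha wins 13–12.
Every project loses at least once (Beta loses to Sigma; Kappa loses to Beta; Sigma loses to Kappa; Lambda loses to Alpha; Alpha loses to Beta). The majority relation contains the cycle Beta beats Kappa beats Sigma beats Beta, so there is no Condorcet winner.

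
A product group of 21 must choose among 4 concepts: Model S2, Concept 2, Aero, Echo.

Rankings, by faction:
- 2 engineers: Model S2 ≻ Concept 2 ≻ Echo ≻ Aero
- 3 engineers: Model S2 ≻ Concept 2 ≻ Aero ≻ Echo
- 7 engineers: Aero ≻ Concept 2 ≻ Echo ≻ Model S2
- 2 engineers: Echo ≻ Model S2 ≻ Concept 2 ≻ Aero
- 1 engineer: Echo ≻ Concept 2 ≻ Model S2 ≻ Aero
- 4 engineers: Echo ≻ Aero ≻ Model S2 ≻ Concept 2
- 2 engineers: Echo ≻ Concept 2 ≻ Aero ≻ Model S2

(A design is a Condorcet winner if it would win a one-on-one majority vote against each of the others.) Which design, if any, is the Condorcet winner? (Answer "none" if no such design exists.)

Head-to-head results (21 engineers):
Model S2 vs Concept 2: Model S2 preferred on 2+3+2+4 = 11 ballots; Model S2 wins 11–10.
Model S2 vs Aero: Model S2 is ranked higher on 2+3+2+1 = 8 ballots, Aero on 13. Aero wins 13–8.
Model S2 vs Echo: Model S2 preferred on 2+3 = 5 ballots; Echo wins 16–5.
Concept 2 vs Aero: Concept 2 is ranked higher on 2+3+2+1+2 = 10 ballots, Aero on 11. Aero wins 11–10.
Concept 2 vs Echo: 12 to 9, Concept 2.
Aero vs Echo: 3+7 = 10 for Aero, 11 for Echo — Echo by 11–10.
Each design drops at least one matchup (Model S2 loses to Aero; Concept 2 loses to Model S2; Aero loses to Echo; Echo loses to Concept 2); the cycle Model S2 beats Concept 2 beats Echo beats Model S2 rules out a Condorcet winner.

none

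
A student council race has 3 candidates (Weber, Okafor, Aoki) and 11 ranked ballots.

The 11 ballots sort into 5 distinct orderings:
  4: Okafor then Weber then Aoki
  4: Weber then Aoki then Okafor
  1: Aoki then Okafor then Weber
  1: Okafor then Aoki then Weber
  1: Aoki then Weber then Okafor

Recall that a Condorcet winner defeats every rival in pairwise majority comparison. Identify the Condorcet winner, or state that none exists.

none

Pairwise majorities:
Weber–Okafor: Okafor 6–5.
Weber–Aoki: Weber 8–3.
Okafor vs Aoki: Aoki wins 6–5.
Every candidate loses at least once (Weber loses to Okafor; Okafor loses to Aoki; Aoki loses to Weber). The majority relation contains the cycle Weber > Aoki > Okafor > Weber, so there is no Condorcet winner.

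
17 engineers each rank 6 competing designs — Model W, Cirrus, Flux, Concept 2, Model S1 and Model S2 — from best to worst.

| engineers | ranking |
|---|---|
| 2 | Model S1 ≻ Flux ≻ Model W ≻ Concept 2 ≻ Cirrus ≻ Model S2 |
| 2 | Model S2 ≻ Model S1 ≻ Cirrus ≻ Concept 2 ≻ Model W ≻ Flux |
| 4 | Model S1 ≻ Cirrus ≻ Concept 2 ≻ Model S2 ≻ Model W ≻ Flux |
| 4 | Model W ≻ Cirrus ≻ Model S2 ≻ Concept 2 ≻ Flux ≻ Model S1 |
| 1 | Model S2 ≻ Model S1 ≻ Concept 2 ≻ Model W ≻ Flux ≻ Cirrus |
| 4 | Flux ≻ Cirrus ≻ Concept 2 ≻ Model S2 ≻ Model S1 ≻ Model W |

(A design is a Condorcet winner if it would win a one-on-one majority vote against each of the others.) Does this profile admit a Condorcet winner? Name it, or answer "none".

Pairwise majorities:
Model W vs Cirrus: Cirrus, 10–7.
Model W vs Flux: Model W preferred on 2+4+4+1 = 11 ballots; Model W wins 11–6.
Model W vs Concept 2: 2+4 = 6 for Model W, 11 for Concept 2 — Concept 2 by 11–6.
Model W vs Model S1: Model W preferred on 4 ballots; Model S1 wins 13–4.
Model W vs Model S2: 2+4 = 6 for Model W, 11 for Model S2 — Model S2 by 11–6.
Cirrus vs Flux: Cirrus is ranked higher on 2+4+4 = 10 ballots, Flux on 7. Cirrus wins 10–7.
Cirrus vs Concept 2: Cirrus, 14–3.
Cirrus vs Model S1: Cirrus is ranked higher on 4+4 = 8 ballots, Model S1 on 9. Model S1 wins 9–8.
Cirrus–Model S2: Cirrus 14–3.
Flux vs Concept 2: Concept 2 wins 11–6.
Flux vs Model S1: Flux preferred on 4+4 = 8 ballots; Model S1 wins 9–8.
Flux vs Model S2: Flux is ranked higher on 2+4 = 6 ballots, Model S2 on 11. Model S2 wins 11–6.
Concept 2–Model S1: Model S1 9–8.
Concept 2–Model S2: Concept 2 10–7.
Model S1 vs Model S2: Model S2, 11–6.
Every design loses at least once (Model W loses to Cirrus; Cirrus loses to Model S1; Flux loses to Model W; Concept 2 loses to Cirrus; Model S1 loses to Model S2; Model S2 loses to Cirrus). The majority relation contains the cycle Cirrus beats Model S2 beats Model S1 beats Cirrus, so there is no Condorcet winner.

none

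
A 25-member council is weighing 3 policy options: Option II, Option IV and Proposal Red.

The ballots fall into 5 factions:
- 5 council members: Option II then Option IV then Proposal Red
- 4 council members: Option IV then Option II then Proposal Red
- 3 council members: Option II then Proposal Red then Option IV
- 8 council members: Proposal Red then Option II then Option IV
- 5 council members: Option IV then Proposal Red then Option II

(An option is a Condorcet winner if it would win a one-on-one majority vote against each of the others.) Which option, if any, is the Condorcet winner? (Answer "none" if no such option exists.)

Pairwise majorities:
Option II vs Option IV: Option II preferred on 5+3+8 = 16 ballots; Option II wins 16–9.
Option II vs Proposal Red: Option II is ranked higher on 5+4+3 = 12 ballots, Proposal Red on 13. Proposal Red wins 13–12.
Option IV vs Proposal Red: 5+4+5 = 14 for Option IV, 11 for Proposal Red — Option IV by 14–11.
No option is unbeaten: Option II loses to Proposal Red; Option IV loses to Option II; Proposal Red loses to Option IV. In particular Option II → Option IV → Proposal Red → Option II is a majority cycle — no Condorcet winner exists.

none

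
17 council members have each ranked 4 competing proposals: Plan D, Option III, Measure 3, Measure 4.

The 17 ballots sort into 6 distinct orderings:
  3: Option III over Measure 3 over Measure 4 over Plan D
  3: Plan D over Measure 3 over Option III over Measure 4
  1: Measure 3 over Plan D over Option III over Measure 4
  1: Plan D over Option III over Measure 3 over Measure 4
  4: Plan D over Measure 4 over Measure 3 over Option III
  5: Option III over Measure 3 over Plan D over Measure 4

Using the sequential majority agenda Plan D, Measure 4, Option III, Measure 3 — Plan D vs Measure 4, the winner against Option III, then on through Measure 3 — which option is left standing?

Round 1: Plan D vs Measure 4 — 14–3, Plan D advances.
Round 2: Plan D vs Option III — 9–8, Plan D advances.
Round 3: Plan D vs Measure 3 — 8–9, Measure 3 advances.
The agenda winner is Measure 3.

Measure 3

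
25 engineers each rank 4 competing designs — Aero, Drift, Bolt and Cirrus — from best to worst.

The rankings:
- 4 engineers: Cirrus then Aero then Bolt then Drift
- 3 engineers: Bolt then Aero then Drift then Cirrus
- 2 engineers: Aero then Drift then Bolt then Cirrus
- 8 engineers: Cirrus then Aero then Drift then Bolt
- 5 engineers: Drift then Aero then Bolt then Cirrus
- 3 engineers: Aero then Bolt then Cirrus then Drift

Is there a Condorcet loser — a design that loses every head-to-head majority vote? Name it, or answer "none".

none

Head-to-head results (25 engineers):
Aero vs Drift: Aero, 20–5.
Aero–Bolt: Aero 22–3.
Aero vs Cirrus: 13 to 12, Aero.
Drift vs Bolt: Drift wins 15–10.
Drift–Cirrus: Cirrus 15–10.
Bolt–Cirrus: Bolt 13–12.
Each design has at least one pairwise win (Aero beats Drift; Drift beats Bolt; Bolt beats Cirrus; Cirrus beats Drift) — no Condorcet loser.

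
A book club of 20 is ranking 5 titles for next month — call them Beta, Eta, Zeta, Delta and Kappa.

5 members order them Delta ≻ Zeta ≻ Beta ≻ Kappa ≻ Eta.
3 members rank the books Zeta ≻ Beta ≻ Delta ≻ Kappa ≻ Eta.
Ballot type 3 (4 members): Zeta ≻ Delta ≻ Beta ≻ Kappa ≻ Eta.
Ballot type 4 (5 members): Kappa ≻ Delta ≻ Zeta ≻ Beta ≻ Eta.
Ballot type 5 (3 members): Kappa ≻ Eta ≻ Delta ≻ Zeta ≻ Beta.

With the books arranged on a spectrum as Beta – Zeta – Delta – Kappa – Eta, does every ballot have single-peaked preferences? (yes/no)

yes

Axis positions: Beta=1, Zeta=2, Delta=3, Kappa=4, Eta=5.
Ballot type 1 (peak Delta at position 3): ranking walks positions 3-2-1-4-5, expanding outward from the peak — single-peaked.
Ballot type 2 (peak Zeta at position 2): ranking walks positions 2-1-3-4-5, expanding outward from the peak — single-peaked.
Ballot type 3 (peak Zeta at position 2): ranking walks positions 2-3-1-4-5, expanding outward from the peak — single-peaked.
Ballot type 4 (peak Kappa at position 4): ranking walks positions 4-3-2-1-5, expanding outward from the peak — single-peaked.
Ballot type 5 (peak Kappa at position 4): ranking walks positions 4-5-3-2-1, expanding outward from the peak — single-peaked.
Every ranking is single-peaked on this axis.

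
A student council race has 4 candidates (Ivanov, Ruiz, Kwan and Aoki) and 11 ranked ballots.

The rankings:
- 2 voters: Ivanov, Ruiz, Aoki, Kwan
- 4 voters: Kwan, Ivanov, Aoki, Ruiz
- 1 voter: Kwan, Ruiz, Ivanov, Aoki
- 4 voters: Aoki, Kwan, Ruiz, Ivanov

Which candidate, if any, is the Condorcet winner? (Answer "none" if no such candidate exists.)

none

Head-to-head results (11 voters):
Ivanov vs Ruiz: 2+4 = 6 for Ivanov, 5 for Ruiz — Ivanov by 6–5.
Ivanov vs Kwan: Ivanov is ranked higher on 2 ballots, Kwan on 9. Kwan wins 9–2.
Ivanov vs Aoki: Ivanov is ranked higher on 2+4+1 = 7 ballots, Aoki on 4. Ivanov wins 7–4.
Ruiz vs Kwan: 2 to 9, Kwan.
Ruiz vs Aoki: 2+1 = 3 for Ruiz, 8 for Aoki — Aoki by 8–3.
Kwan vs Aoki: Kwan is ranked higher on 4+1 = 5 ballots, Aoki on 6. Aoki wins 6–5.
Every candidate loses at least once (Ivanov loses to Kwan; Ruiz loses to Ivanov; Kwan loses to Aoki; Aoki loses to Ivanov). The majority relation contains the cycle Ivanov > Aoki > Kwan > Ivanov, so there is no Condorcet winner.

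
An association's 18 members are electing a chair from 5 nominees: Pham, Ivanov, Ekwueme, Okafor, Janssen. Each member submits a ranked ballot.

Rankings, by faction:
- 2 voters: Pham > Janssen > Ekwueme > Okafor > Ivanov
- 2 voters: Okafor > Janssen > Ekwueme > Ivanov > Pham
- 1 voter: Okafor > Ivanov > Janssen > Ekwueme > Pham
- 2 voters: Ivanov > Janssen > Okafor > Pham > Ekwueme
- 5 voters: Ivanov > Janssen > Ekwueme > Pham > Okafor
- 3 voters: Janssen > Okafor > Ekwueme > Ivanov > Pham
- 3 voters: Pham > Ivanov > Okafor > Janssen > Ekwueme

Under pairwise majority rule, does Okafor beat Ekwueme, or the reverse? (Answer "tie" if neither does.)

Okafor

Ballots ranking Okafor above Ekwueme: 2 + 1 + 2 + 3 + 3 = 11.
Ballots ranking Ekwueme above Okafor: 18 − 11 = 7.
Okafor wins the head-to-head 11–7.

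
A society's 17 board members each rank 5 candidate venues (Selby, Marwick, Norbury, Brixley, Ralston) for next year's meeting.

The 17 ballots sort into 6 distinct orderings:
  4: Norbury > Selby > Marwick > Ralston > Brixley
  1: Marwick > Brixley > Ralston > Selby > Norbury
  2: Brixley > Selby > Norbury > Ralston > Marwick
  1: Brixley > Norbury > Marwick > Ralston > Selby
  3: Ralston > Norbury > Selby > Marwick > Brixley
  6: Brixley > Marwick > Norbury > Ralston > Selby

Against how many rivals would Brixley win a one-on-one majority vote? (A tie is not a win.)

4

Brixley against each rival (17 organisers):
Brixley vs Selby: 10 to 7, Brixley.
Brixley vs Marwick: Brixley preferred on 2+1+6 = 9 ballots; Brixley wins 9–8.
Brixley vs Norbury: Brixley wins 10–7.
Brixley vs Ralston: Brixley, 10–7.
Brixley beats Selby, Marwick, Norbury, Ralston — 4 pairwise wins.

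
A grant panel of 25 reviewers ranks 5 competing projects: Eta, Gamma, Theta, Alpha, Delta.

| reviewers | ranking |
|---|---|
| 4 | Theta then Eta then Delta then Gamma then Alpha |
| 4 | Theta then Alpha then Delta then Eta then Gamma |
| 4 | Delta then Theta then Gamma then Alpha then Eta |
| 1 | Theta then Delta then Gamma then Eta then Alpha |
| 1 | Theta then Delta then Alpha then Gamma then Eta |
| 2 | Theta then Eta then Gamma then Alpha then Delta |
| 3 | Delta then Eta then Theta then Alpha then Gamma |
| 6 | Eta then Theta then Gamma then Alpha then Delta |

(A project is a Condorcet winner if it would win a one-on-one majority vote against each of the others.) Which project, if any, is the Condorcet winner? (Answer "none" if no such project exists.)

Check each pair by majority over 25 ballots:
Eta vs Gamma: Eta preferred on 4+4+2+3+6 = 19 ballots; Eta wins 19–6.
Eta vs Theta: Eta is ranked higher on 3+6 = 9 ballots, Theta on 16. Theta wins 16–9.
Eta vs Alpha: Eta preferred on 4+1+2+3+6 = 16 ballots; Eta wins 16–9.
Eta vs Delta: 4+2+6 = 12 for Eta, 13 for Delta — Delta by 13–12.
Gamma vs Theta: Gamma preferred on 0 ballots; Theta wins 25–0.
Gamma vs Alpha: Gamma preferred on 4+4+1+2+6 = 17 ballots; Gamma wins 17–8.
Gamma vs Delta: 8 to 17, Delta.
Theta vs Alpha: Theta is ranked higher on 25 ballots, Alpha on 0. Theta wins 25–0.
Theta vs Delta: Theta preferred on 4+4+1+1+2+6 = 18 ballots; Theta wins 18–7.
Alpha vs Delta: 4+2+6 = 12 for Alpha, 13 for Delta — Delta by 13–12.
Theta defeats every rival head-to-head and is the Condorcet winner.

Theta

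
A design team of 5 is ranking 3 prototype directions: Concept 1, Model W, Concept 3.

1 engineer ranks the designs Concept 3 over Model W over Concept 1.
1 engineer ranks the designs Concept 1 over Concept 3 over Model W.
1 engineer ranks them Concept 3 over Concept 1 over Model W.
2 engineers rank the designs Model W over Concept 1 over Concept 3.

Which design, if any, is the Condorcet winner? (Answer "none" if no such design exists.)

none

Check each pair by majority over 5 ballots:
Concept 1 vs Model W: Concept 1 preferred on 1+1 = 2 ballots; Model W wins 3–2.
Concept 1 vs Concept 3: 1+2 = 3 for Concept 1, 2 for Concept 3 — Concept 1 by 3–2.
Model W vs Concept 3: 2 to 3, Concept 3.
Every design loses at least once (Concept 1 loses to Model W; Model W loses to Concept 3; Concept 3 loses to Concept 1). The majority relation contains the cycle Concept 1 > Concept 3 > Model W > Concept 1, so there is no Condorcet winner.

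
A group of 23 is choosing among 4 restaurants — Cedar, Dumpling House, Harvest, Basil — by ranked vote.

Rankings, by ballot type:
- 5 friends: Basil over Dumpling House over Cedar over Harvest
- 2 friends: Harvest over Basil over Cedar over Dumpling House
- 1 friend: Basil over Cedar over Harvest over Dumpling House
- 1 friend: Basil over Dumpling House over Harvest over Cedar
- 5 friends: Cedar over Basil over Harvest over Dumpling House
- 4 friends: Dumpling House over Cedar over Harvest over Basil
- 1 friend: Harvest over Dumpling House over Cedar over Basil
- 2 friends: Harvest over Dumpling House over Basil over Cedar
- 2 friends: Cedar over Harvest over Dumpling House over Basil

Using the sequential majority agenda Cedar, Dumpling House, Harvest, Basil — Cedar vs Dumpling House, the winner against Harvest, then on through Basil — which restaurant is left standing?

Basil

Round 1: Cedar vs Dumpling House — 10–13, Dumpling House advances.
Round 2: Dumpling House vs Harvest — 10–13, Harvest advances.
Round 3: Harvest vs Basil — 11–12, Basil advances.
Basil survives the agenda.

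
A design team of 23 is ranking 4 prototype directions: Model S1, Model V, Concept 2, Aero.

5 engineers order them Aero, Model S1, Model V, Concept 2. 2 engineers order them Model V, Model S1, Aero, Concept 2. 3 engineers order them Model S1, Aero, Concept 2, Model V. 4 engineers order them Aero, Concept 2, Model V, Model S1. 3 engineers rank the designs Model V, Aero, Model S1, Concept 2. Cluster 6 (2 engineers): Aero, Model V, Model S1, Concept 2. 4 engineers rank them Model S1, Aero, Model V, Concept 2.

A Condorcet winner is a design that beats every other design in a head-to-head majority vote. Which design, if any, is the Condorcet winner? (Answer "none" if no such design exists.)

Pairwise majorities:
Model S1 vs Model V: Model S1 preferred on 5+3+4 = 12 ballots; Model S1 wins 12–11.
Model S1 vs Concept 2: 19 to 4, Model S1.
Model S1 vs Aero: Model S1 is ranked higher on 2+3+4 = 9 ballots, Aero on 14. Aero wins 14–9.
Model V vs Concept 2: Model V is ranked higher on 5+2+3+2+4 = 16 ballots, Concept 2 on 7. Model V wins 16–7.
Model V vs Aero: 2+3 = 5 for Model V, 18 for Aero — Aero by 18–5.
Concept 2 vs Aero: 0 for Concept 2, 23 for Aero — Aero by 23–0.
Aero defeats every rival head-to-head and is the Condorcet winner.

Aero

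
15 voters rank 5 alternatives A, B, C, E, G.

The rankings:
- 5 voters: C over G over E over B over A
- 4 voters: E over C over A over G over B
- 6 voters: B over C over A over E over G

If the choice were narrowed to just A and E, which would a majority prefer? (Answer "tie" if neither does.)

E

Ballots ranking A above E: 6.
Ballots ranking E above A: 15 − 6 = 9.
E wins the head-to-head 9–6.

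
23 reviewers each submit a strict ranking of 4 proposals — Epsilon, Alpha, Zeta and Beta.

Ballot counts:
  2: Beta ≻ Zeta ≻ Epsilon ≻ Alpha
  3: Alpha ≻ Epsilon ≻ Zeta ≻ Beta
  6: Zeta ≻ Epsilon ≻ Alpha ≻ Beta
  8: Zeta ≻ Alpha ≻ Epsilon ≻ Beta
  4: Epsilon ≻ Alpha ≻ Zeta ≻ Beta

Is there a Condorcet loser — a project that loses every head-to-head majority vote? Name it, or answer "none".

Beta

Pairwise majorities:
Epsilon vs Alpha: Epsilon is ranked higher on 2+6+4 = 12 ballots, Alpha on 11. Epsilon wins 12–11.
Epsilon vs Zeta: 7 to 16, Zeta.
Epsilon vs Beta: 21 to 2, Epsilon.
Alpha vs Zeta: 7 to 16, Zeta.
Alpha vs Beta: Alpha preferred on 3+6+8+4 = 21 ballots; Alpha wins 21–2.
Zeta vs Beta: 21 to 2, Zeta.
Only Beta has no wins; Beta is the Condorcet loser.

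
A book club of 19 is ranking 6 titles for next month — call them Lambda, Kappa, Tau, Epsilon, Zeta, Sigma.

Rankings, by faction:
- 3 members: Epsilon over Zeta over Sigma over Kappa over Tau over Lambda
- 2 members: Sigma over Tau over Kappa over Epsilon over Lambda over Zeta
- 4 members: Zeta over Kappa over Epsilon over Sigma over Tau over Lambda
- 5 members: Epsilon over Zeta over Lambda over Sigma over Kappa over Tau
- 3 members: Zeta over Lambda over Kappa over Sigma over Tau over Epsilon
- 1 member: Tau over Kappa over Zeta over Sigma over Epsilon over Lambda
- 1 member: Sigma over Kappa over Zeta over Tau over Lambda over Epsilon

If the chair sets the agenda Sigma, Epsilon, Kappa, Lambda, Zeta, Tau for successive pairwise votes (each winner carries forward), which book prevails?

Round 1: Sigma vs Epsilon — 7–12, Epsilon advances.
Round 2: Epsilon vs Kappa — 8–11, Kappa advances.
Round 3: Kappa vs Lambda — 11–8, Kappa advances.
Round 4: Kappa vs Zeta — 4–15, Zeta advances.
Round 5: Zeta vs Tau — 16–3, Zeta advances.
The agenda winner is Zeta.

Zeta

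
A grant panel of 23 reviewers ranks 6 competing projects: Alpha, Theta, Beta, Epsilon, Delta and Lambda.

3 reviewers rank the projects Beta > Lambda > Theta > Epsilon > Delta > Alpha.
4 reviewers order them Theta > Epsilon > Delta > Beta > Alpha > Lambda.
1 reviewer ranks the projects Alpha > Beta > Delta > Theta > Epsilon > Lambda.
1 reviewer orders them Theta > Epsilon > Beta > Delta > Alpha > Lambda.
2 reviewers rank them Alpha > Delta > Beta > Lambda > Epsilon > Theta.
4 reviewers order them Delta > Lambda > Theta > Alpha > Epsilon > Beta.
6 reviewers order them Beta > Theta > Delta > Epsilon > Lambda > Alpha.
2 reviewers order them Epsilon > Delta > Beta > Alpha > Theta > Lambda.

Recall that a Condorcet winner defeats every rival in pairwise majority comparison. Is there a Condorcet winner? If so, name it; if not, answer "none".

none

Pairwise majorities:
Alpha vs Theta: Alpha preferred on 1+2+2 = 5 ballots; Theta wins 18–5.
Alpha vs Beta: Beta wins 16–7.
Alpha–Epsilon: Epsilon 16–7.
Alpha vs Delta: Alpha is ranked higher on 1+2 = 3 ballots, Delta on 20. Delta wins 20–3.
Alpha vs Lambda: Lambda wins 13–10.
Theta vs Beta: Theta is ranked higher on 4+1+4 = 9 ballots, Beta on 14. Beta wins 14–9.
Theta–Epsilon: Theta 19–4.
Theta vs Delta: Theta, 14–9.
Theta vs Lambda: Theta preferred on 4+1+1+6+2 = 14 ballots; Theta wins 14–9.
Beta–Epsilon: Beta 12–11.
Beta vs Delta: Beta preferred on 3+1+1+6 = 11 ballots; Delta wins 12–11.
Beta–Lambda: Beta 19–4.
Epsilon vs Delta: 3+4+1+2 = 10 for Epsilon, 13 for Delta — Delta by 13–10.
Epsilon vs Lambda: 14 to 9, Epsilon.
Delta vs Lambda: Delta, 20–3.
No project is unbeaten: Alpha loses to Theta; Theta loses to Beta; Beta loses to Delta; Epsilon loses to Theta; Delta loses to Theta; Lambda loses to Theta. In particular Theta > Delta > Beta > Theta is a majority cycle — no Condorcet winner exists.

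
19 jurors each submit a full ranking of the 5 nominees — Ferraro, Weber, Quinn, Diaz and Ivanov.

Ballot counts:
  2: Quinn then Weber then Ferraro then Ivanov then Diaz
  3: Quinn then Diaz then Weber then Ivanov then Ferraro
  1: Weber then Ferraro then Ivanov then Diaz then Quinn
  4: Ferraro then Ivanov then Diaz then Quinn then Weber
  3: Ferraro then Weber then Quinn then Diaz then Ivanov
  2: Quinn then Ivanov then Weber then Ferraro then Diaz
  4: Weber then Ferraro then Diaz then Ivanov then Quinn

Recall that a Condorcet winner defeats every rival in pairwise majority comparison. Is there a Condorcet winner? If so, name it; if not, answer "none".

none

Pairwise majorities:
Ferraro vs Weber: Weber, 12–7.
Ferraro–Quinn: Ferraro 12–7.
Ferraro–Diaz: Ferraro 16–3.
Ferraro vs Ivanov: Ferraro, 14–5.
Weber–Quinn: Quinn 11–8.
Weber–Diaz: Weber 12–7.
Weber vs Ivanov: Weber wins 13–6.
Quinn vs Diaz: Quinn wins 10–9.
Quinn vs Ivanov: Quinn wins 10–9.
Diaz vs Ivanov: Diaz, 10–9.
No nominee is unbeaten: Ferraro loses to Weber; Weber loses to Quinn; Quinn loses to Ferraro; Diaz loses to Ferraro; Ivanov loses to Ferraro. In particular Ferraro → Quinn → Weber → Ferraro is a majority cycle — no Condorcet winner exists.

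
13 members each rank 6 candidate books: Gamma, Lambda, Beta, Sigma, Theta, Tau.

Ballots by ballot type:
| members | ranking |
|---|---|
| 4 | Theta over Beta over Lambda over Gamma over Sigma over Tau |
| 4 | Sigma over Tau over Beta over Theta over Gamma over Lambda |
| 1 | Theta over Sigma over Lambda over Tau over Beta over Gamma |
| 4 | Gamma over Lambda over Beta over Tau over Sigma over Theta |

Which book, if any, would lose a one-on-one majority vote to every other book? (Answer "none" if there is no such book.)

Head-to-head results (13 members):
Gamma–Lambda: Gamma 8–5.
Gamma–Beta: Beta 9–4.
Gamma vs Sigma: Gamma, 8–5.
Gamma vs Theta: Theta wins 9–4.
Gamma–Tau: Gamma 8–5.
Lambda vs Beta: Beta wins 8–5.
Lambda–Sigma: Lambda 8–5.
Lambda–Theta: Theta 9–4.
Lambda vs Tau: 4+1+4 = 9 for Lambda, 4 for Tau — Lambda by 9–4.
Beta vs Sigma: Beta, 8–5.
Beta vs Theta: 4+4 = 8 for Beta, 5 for Theta — Beta by 8–5.
Beta–Tau: Beta 8–5.
Sigma vs Theta: Sigma wins 8–5.
Sigma vs Tau: 9 to 4, Sigma.
Theta vs Tau: 4+1 = 5 for Theta, 8 for Tau — Tau by 8–5.
No book is winless: Gamma beats Lambda; Lambda beats Sigma; Beta beats Gamma; Sigma beats Theta; Theta beats Gamma; Tau beats Theta. There is no Condorcet loser.

none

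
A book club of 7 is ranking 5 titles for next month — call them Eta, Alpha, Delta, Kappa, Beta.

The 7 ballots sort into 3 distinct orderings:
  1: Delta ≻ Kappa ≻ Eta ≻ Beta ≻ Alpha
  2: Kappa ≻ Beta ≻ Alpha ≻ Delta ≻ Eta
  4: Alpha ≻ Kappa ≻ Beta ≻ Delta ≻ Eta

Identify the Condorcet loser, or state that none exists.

Head-to-head results (7 members):
Eta–Alpha: Alpha 6–1.
Eta vs Delta: 0 for Eta, 7 for Delta — Delta by 7–0.
Eta–Kappa: Kappa 7–0.
Eta vs Beta: Beta wins 6–1.
Alpha vs Delta: Alpha wins 6–1.
Alpha vs Kappa: 4 to 3, Alpha.
Alpha vs Beta: 4 to 3, Alpha.
Delta vs Kappa: 1 to 6, Kappa.
Delta vs Beta: Beta, 6–1.
Kappa vs Beta: Kappa, 7–0.
Eta is beaten in every head-to-head and is the Condorcet loser.

Eta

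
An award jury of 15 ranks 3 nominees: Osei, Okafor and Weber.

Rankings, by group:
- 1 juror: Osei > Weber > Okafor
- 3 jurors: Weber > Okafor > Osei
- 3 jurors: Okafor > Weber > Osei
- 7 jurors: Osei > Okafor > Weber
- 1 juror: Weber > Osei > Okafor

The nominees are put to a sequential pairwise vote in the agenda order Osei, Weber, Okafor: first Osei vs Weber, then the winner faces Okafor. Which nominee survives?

Round 1: Osei vs Weber — 8–7, Osei advances.
Round 2: Osei vs Okafor — 9–6, Osei advances.
Osei survives the agenda.

Osei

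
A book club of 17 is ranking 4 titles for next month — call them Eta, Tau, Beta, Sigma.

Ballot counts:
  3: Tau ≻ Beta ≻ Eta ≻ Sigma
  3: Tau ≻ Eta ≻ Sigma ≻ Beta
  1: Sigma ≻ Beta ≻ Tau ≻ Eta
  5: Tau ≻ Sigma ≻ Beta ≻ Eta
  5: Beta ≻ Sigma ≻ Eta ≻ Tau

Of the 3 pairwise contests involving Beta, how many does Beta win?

1

Beta against each rival (17 members):
Beta vs Eta: Beta preferred on 3+1+5+5 = 14 ballots; Beta wins 14–3.
Beta vs Tau: Beta preferred on 1+5 = 6 ballots; Tau wins 11–6.
Beta vs Sigma: Beta preferred on 3+5 = 8 ballots; Sigma wins 9–8.
Beta beats Eta; loses to Tau, Sigma — 1 pairwise win.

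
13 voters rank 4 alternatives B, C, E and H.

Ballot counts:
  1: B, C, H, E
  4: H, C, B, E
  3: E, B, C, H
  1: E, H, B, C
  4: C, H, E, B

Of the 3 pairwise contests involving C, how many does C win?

C against each rival (13 voters):
C–B: C 8–5.
C vs E: 1+4+4 = 9 for C, 4 for E — C by 9–4.
C vs H: C, 8–5.
C beats B, E, H — 3 pairwise wins.

3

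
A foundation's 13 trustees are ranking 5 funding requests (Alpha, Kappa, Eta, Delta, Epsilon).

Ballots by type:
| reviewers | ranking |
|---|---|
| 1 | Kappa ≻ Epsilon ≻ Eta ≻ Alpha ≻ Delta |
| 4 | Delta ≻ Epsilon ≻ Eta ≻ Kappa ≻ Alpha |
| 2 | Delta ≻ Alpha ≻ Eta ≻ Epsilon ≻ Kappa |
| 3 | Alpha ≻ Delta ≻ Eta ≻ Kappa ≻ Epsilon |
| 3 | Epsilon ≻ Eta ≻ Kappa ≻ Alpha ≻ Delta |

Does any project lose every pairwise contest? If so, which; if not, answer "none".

Pairwise majorities:
Alpha vs Kappa: Kappa, 8–5.
Alpha vs Eta: Eta wins 8–5.
Alpha vs Delta: Alpha preferred on 1+3+3 = 7 ballots; Alpha wins 7–6.
Alpha vs Epsilon: Epsilon, 8–5.
Kappa–Eta: Eta 12–1.
Kappa vs Delta: Delta wins 9–4.
Kappa vs Epsilon: Epsilon, 9–4.
Eta vs Delta: Eta is ranked higher on 1+3 = 4 ballots, Delta on 9. Delta wins 9–4.
Eta vs Epsilon: Eta preferred on 2+3 = 5 ballots; Epsilon wins 8–5.
Delta–Epsilon: Delta 9–4.
Every project wins at least one matchup (Alpha beats Delta; Kappa beats Alpha; Eta beats Alpha; Delta beats Kappa; Epsilon beats Alpha), so there is no Condorcet loser.

none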